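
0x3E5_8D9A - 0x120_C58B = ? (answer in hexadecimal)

Subtract column by column in base 16:
  A-B → F (borrow)
  9-8-1 → 0
  D-5 → 8
  8-C → C (borrow)
  5-0-1 → 4
  E-2 → C
  3-1 → 2

0x2C4C80F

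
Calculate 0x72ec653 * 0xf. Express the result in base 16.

0x6bbd9edd

Multiply each base-16 digit by 15, carrying:
  3×15 = 45 → write d carry 2
  5×15+2 = 77 → write d carry 4
  6×15+4 = 94 → write e carry 5
  c×15+5 = 185 → write 9 carry 11
  e×15+11 = 221 → write d carry 13
  2×15+13 = 43 → write b carry 2
  7×15+2 = 107 → write b carry 6
  remaining carry: 6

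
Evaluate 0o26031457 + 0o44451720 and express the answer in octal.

Add column by column in base 8, right to left:
  7+0 = 7
  5+2 = 7
  4+7 = 3 carry 1
  1+1+1 = 3
  3+5 = 0 carry 1
  0+4+1 = 5
  6+4 = 2 carry 1
  2+4+1 = 7

0o72503377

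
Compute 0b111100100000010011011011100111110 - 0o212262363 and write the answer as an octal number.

0o74170051113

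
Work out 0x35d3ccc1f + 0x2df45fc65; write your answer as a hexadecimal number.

Add column by column in base 16, right to left:
  f+5 = 4 carry 1
  1+6+1 = 8
  c+c = 8 carry 1
  c+f+1 = c carry 1
  c+5+1 = 2 carry 1
  3+4+1 = 8
  d+f = c carry 1
  5+d+1 = 3 carry 1
  3+2+1 = 6

0x63c82c884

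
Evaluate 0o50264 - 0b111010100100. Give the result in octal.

0o41020

0b111010100100 = 0o7244 in octal.
Subtract column by column in base 8:
  4-4 → 0
  6-4 → 2
  2-2 → 0
  0-7 → 1 (borrow)
  5-0-1 → 4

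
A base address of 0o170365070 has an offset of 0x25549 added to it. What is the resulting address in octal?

0o171037601

0x25549 = 0o452511 in octal.
Add column by column in base 8, right to left:
  0+1 = 1
  7+1 = 0 carry 1
  0+5+1 = 6
  5+2 = 7
  6+5 = 3 carry 1
  3+4+1 = 0 carry 1
  0+0+1 = 1
  7+0 = 7
  1+0 = 1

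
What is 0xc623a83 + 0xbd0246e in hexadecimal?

0x18325ef1

Add column by column in base 16, right to left:
  3+e = 1 carry 1
  8+6+1 = f
  a+4 = e
  3+2 = 5
  2+0 = 2
  6+d = 3 carry 1
  c+b+1 = 8 carry 1
  final carry 1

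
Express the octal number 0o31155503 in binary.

Each octal digit is 3 bits: 3=011 1=001 1=001 5=101 5=101 5=101 0=000 3=011.

0b11001001101101101000011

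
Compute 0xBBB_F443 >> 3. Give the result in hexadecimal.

3 bits is not a whole number of base-16 digits; in binary: 1011101110111111010001000011 >> 3 = 1011101110111111010001000.

0x1777E88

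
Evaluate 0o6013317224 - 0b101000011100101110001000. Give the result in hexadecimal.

0x2F8BD30C

0o6013317224 = 0x302D9E94 in hexadecimal.
0b101000011100101110001000 = 0xA1CB88 in hexadecimal.
Subtract column by column in base 16:
  4-8 → C (borrow)
  9-8-1 → 0
  E-B → 3
  9-C → D (borrow)
  D-1-1 → B
  2-A → 8 (borrow)
  0-0-1 → F (borrow)
  3-0-1 → 2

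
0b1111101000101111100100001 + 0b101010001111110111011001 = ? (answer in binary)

0b10100111010101110011111010

Add column by column in base 2, right to left:
  1+1 = 0 carry 1
  0+0+1 = 1
  0+0 = 0
  0+1 = 1
  0+1 = 1
  1+0 = 1
  0+1 = 1
  0+1 = 1
  1+1 = 0 carry 1
  1+0+1 = 0 carry 1
  1+1+1 = 1 carry 1
  1+1+1 = 1 carry 1
  1+1+1 = 1 carry 1
  0+1+1 = 0 carry 1
  1+1+1 = 1 carry 1
  0+1+1 = 0 carry 1
  0+0+1 = 1
  0+0 = 0
  1+0 = 1
  0+1 = 1
  1+0 = 1
  1+1 = 0 carry 1
  1+0+1 = 0 carry 1
  1+1+1 = 1 carry 1
  1+0+1 = 0 carry 1
  final carry 1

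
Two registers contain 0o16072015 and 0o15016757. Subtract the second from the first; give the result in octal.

Subtract column by column in base 8:
  5-7 → 6 (borrow)
  1-5-1 → 3 (borrow)
  0-7-1 → 0 (borrow)
  2-6-1 → 3 (borrow)
  7-1-1 → 5
  0-0 → 0
  6-5 → 1
  1-1 → 0

0o1053036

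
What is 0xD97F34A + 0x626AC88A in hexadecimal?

0x7002BBD4

Add column by column in base 16, right to left:
  A+A = 4 carry 1
  4+8+1 = D
  3+8 = B
  F+C = B carry 1
  7+A+1 = 2 carry 1
  9+6+1 = 0 carry 1
  D+2+1 = 0 carry 1
  0+6+1 = 7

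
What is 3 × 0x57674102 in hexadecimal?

0x10635C306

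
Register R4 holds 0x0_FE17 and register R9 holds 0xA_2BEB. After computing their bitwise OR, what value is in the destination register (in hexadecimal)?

OR each hex digit independently (no carries):
  0|A=A, F|2=F, E|B=F, 1|E=F, 7|B=F

0xAFFFF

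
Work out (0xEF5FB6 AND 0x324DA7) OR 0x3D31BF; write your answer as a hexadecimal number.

0x3F7DBF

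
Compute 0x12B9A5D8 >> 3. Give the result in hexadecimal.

0x25734BB

3 bits is not a whole number of base-16 digits; in binary: 10010101110011010010111011000 >> 3 = 10010101110011010010111011.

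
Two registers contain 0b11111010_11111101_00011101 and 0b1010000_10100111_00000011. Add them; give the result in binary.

0b1010010111010010000100000

Add column by column in base 2, right to left:
  1+1 = 0 carry 1
  0+1+1 = 0 carry 1
  1+0+1 = 0 carry 1
  1+0+1 = 0 carry 1
  1+0+1 = 0 carry 1
  0+0+1 = 1
  0+0 = 0
  0+0 = 0
  1+1 = 0 carry 1
  0+1+1 = 0 carry 1
  1+1+1 = 1 carry 1
  1+0+1 = 0 carry 1
  1+0+1 = 0 carry 1
  1+1+1 = 1 carry 1
  1+0+1 = 0 carry 1
  1+1+1 = 1 carry 1
  0+0+1 = 1
  1+0 = 1
  0+0 = 0
  1+0 = 1
  1+1 = 0 carry 1
  1+0+1 = 0 carry 1
  1+1+1 = 1 carry 1
  1+0+1 = 0 carry 1
  final carry 1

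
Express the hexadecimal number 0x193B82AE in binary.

0b11001001110111000001010101110

Expand each hex digit to 4 bits: 1=0001 9=1001 3=0011 B=1011 8=1000 2=0010 A=1010 E=1110.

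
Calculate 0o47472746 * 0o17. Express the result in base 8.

Multiply each base-8 digit by 15, carrying:
  6×15 = 90 → write 2 carry 11
  4×15+11 = 71 → write 7 carry 8
  7×15+8 = 113 → write 1 carry 14
  2×15+14 = 44 → write 4 carry 5
  7×15+5 = 110 → write 6 carry 13
  4×15+13 = 73 → write 1 carry 9
  7×15+9 = 114 → write 2 carry 14
  4×15+14 = 74 → write 2 carry 9
  remaining carry: 11

0o1122164172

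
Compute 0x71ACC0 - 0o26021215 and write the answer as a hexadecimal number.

0x198A33

0o26021215 = 0x58228D in hexadecimal.
Subtract column by column in base 16:
  0-D → 3 (borrow)
  C-8-1 → 3
  C-2 → A
  A-2 → 8
  1-8 → 9 (borrow)
  7-5-1 → 1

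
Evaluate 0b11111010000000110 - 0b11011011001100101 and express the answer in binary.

Subtract column by column in base 2:
  0-1 → 1 (borrow)
  1-0-1 → 0
  1-1 → 0
  0-0 → 0
  0-0 → 0
  0-1 → 1 (borrow)
  0-1-1 → 0 (borrow)
  0-0-1 → 1 (borrow)
  0-0-1 → 1 (borrow)
  0-1-1 → 0 (borrow)
  1-1-1 → 1 (borrow)
  0-0-1 → 1 (borrow)
  1-1-1 → 1 (borrow)
  1-1-1 → 1 (borrow)
  1-0-1 → 0
  1-1 → 0
  1-1 → 0

0b11110110100001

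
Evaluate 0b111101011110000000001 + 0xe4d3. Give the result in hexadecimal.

0x1fa0d4

0b111101011110000000001 = 0x1ebc01 in hexadecimal.
Add column by column in base 16, right to left:
  1+3 = 4
  0+d = d
  c+4 = 0 carry 1
  b+e+1 = a carry 1
  e+0+1 = f
  1+0 = 1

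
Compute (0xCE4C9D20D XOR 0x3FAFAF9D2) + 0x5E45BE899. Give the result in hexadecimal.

0x15028F1478

First 0xCE4C9D20D XOR 0x3FAFAF9D2 = 0xF1E332BDF.
Add column by column in base 16, right to left:
  F+9 = 8 carry 1
  D+9+1 = 7 carry 1
  B+8+1 = 4 carry 1
  2+E+1 = 1 carry 1
  3+B+1 = F
  3+5 = 8
  E+4 = 2 carry 1
  1+E+1 = 0 carry 1
  F+5+1 = 5 carry 1
  final carry 1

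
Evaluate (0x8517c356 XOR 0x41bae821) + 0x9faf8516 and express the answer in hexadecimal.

0x1645cb08d

First 0x8517c356 XOR 0x41bae821 = 0xc4ad2b77.
Add column by column in base 16, right to left:
  7+6 = d
  7+1 = 8
  b+5 = 0 carry 1
  2+8+1 = b
  d+f = c carry 1
  a+a+1 = 5 carry 1
  4+f+1 = 4 carry 1
  c+9+1 = 6 carry 1
  final carry 1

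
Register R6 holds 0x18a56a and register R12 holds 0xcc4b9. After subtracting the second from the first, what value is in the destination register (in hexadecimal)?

0xbe0b1

Subtract column by column in base 16:
  a-9 → 1
  6-b → b (borrow)
  5-4-1 → 0
  a-c → e (borrow)
  8-c-1 → b (borrow)
  1-0-1 → 0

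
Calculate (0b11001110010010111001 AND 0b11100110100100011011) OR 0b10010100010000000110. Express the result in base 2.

0b11010110010000011111

0b11001110010010111001 AND 0b11100110100100011011 = 0b11000110000000011001.
Then OR with 0b10010100010000000110.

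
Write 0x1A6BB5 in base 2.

0b110100110101110110101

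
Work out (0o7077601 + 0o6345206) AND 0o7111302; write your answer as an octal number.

0o5001002

Add column by column in base 8, right to left:
  1+6 = 7
  0+0 = 0
  6+2 = 0 carry 1
  7+5+1 = 5 carry 1
  7+4+1 = 4 carry 1
  0+3+1 = 4
  7+6 = 5 carry 1
  final carry 1
Sum = 0o15445007; now AND with 0o7111302:
  1&0=0, 5&7=5, 4&1=0, 4&1=0, 5&1=1, 0&3=0, 0&0=0, 7&2=2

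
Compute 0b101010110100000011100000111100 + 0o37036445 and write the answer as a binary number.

0b101011010011000111010101100001

0o37036445 = 0b11111000011110100100101 in binary.
Add column by column in base 2, right to left:
  0+1 = 1
  0+0 = 0
  1+1 = 0 carry 1
  1+0+1 = 0 carry 1
  1+0+1 = 0 carry 1
  1+1+1 = 1 carry 1
  0+0+1 = 1
  0+0 = 0
  0+1 = 1
  0+0 = 0
  0+1 = 1
  1+1 = 0 carry 1
  1+1+1 = 1 carry 1
  1+1+1 = 1 carry 1
  0+0+1 = 1
  0+0 = 0
  0+0 = 0
  0+0 = 0
  0+1 = 1
  0+1 = 1
  1+1 = 0 carry 1
  0+1+1 = 0 carry 1
  1+1+1 = 1 carry 1
  1+0+1 = 0 carry 1
  0+0+1 = 1
  1+0 = 1
  0+0 = 0
  1+0 = 1
  0+0 = 0
  1+0 = 1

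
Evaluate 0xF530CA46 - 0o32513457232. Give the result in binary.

0b100000000000100110101110101100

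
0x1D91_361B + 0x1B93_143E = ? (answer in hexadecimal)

0x39244A59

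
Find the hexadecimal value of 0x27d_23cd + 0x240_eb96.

0x4be0f63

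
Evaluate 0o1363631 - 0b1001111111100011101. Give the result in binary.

0o1363631 = 0b1011110011110011001 in binary.
Subtract column by column in base 2:
  1-1 → 0
  0-0 → 0
  0-1 → 1 (borrow)
  1-1-1 → 1 (borrow)
  1-1-1 → 1 (borrow)
  0-0-1 → 1 (borrow)
  0-0-1 → 1 (borrow)
  1-0-1 → 0
  1-1 → 0
  1-1 → 0
  1-1 → 0
  0-1 → 1 (borrow)
  0-1-1 → 0 (borrow)
  1-1-1 → 1 (borrow)
  1-1-1 → 1 (borrow)
  1-1-1 → 1 (borrow)
  1-0-1 → 0
  0-0 → 0
  1-1 → 0

0b1110100001111100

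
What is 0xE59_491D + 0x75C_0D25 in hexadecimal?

0x15B55642

Add column by column in base 16, right to left:
  D+5 = 2 carry 1
  1+2+1 = 4
  9+D = 6 carry 1
  4+0+1 = 5
  9+C = 5 carry 1
  5+5+1 = B
  E+7 = 5 carry 1
  final carry 1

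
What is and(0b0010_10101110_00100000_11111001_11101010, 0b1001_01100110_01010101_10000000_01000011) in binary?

0b000000100110000000001000000001000010

AND bit by bit (1 only where both bits are 1):
  001010101110001000001111100111101010
& 100101100110010101011000000001000011
= 000000100110000000001000000001000010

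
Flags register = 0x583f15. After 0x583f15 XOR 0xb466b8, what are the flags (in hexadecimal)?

0xec59ad

XOR each hex digit independently (no carries):
  5^b=e, 8^4=c, 3^6=5, f^6=9, 1^b=a, 5^8=d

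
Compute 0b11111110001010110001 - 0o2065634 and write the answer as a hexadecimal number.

0x77715

0b11111110001010110001 = 0xFE2B1 in hexadecimal.
0o2065634 = 0x86B9C in hexadecimal.
Subtract column by column in base 16:
  1-C → 5 (borrow)
  B-9-1 → 1
  2-B → 7 (borrow)
  E-6-1 → 7
  F-8 → 7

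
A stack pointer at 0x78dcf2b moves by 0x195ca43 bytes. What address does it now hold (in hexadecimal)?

0x923996e

Add column by column in base 16, right to left:
  b+3 = e
  2+4 = 6
  f+a = 9 carry 1
  c+c+1 = 9 carry 1
  d+5+1 = 3 carry 1
  8+9+1 = 2 carry 1
  7+1+1 = 9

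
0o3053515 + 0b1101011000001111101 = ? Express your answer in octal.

0o4603712

0b1101011000001111101 = 0o1530175 in octal.
Add column by column in base 8, right to left:
  5+5 = 2 carry 1
  1+7+1 = 1 carry 1
  5+1+1 = 7
  3+0 = 3
  5+3 = 0 carry 1
  0+5+1 = 6
  3+1 = 4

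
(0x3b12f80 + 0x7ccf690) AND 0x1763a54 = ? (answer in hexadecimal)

0x1762210

Add column by column in base 16, right to left:
  0+0 = 0
  8+9 = 1 carry 1
  f+6+1 = 6 carry 1
  2+f+1 = 2 carry 1
  1+c+1 = e
  b+c = 7 carry 1
  3+7+1 = b
Sum = 0xb7e2610; now AND with 0x1763a54:
  b&1=1, 7&7=7, e&6=6, 2&3=2, 6&a=2, 1&5=1, 0&4=0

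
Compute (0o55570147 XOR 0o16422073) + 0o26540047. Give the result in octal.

First 0o55570147 XOR 0o16422073 = 0o43152134.
Add column by column in base 8, right to left:
  4+7 = 3 carry 1
  3+4+1 = 0 carry 1
  1+0+1 = 2
  2+0 = 2
  5+4 = 1 carry 1
  1+5+1 = 7
  3+6 = 1 carry 1
  4+2+1 = 7

0o71712203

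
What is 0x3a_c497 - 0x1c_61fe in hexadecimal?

0x1e6299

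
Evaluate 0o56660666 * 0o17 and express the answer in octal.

0o1276534652

Multiply each base-8 digit by 15, carrying:
  6×15 = 90 → write 2 carry 11
  6×15+11 = 101 → write 5 carry 12
  6×15+12 = 102 → write 6 carry 12
  0×15+12 = 12 → write 4 carry 1
  6×15+1 = 91 → write 3 carry 11
  6×15+11 = 101 → write 5 carry 12
  6×15+12 = 102 → write 6 carry 12
  5×15+12 = 87 → write 7 carry 10
  remaining carry: 12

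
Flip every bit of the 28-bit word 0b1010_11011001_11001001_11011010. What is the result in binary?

0b0101001001100011011000100101

Invert each bit: 1010110110011100100111011010 → 0101001001100011011000100101.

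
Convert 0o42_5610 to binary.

0b100010101110001000

Each octal digit is 3 bits: 4=100 2=010 5=101 6=110 1=001 0=000.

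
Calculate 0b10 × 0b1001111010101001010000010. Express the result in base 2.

Multiply each base-2 digit by 2, carrying:
  0×2 = 0 → write 0
  1×2 = 2 → write 0 carry 1
  0×2+1 = 1 → write 1
  0×2 = 0 → write 0
  0×2 = 0 → write 0
  0×2 = 0 → write 0
  0×2 = 0 → write 0
  1×2 = 2 → write 0 carry 1
  0×2+1 = 1 → write 1
  1×2 = 2 → write 0 carry 1
  0×2+1 = 1 → write 1
  0×2 = 0 → write 0
  1×2 = 2 → write 0 carry 1
  0×2+1 = 1 → write 1
  1×2 = 2 → write 0 carry 1
  0×2+1 = 1 → write 1
  1×2 = 2 → write 0 carry 1
  0×2+1 = 1 → write 1
  1×2 = 2 → write 0 carry 1
  1×2+1 = 3 → write 1 carry 1
  1×2+1 = 3 → write 1 carry 1
  1×2+1 = 3 → write 1 carry 1
  0×2+1 = 1 → write 1
  0×2 = 0 → write 0
  1×2 = 2 → write 0 carry 1
  remaining carry: 1

0b10011110101010010100000100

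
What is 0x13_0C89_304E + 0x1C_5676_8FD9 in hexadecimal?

0x2F62FFC027

Add column by column in base 16, right to left:
  E+9 = 7 carry 1
  4+D+1 = 2 carry 1
  0+F+1 = 0 carry 1
  3+8+1 = C
  9+6 = F
  8+7 = F
  C+6 = 2 carry 1
  0+5+1 = 6
  3+C = F
  1+1 = 2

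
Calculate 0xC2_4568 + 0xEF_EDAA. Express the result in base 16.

0x1B23312

Add column by column in base 16, right to left:
  8+A = 2 carry 1
  6+A+1 = 1 carry 1
  5+D+1 = 3 carry 1
  4+E+1 = 3 carry 1
  2+F+1 = 2 carry 1
  C+E+1 = B carry 1
  final carry 1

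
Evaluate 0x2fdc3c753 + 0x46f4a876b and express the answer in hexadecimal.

Add column by column in base 16, right to left:
  3+b = e
  5+6 = b
  7+7 = e
  c+8 = 4 carry 1
  3+a+1 = e
  c+4 = 0 carry 1
  d+f+1 = d carry 1
  f+6+1 = 6 carry 1
  2+4+1 = 7

0x76d0e4ebe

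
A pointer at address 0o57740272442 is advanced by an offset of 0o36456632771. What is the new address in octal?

Add column by column in base 8, right to left:
  2+1 = 3
  4+7 = 3 carry 1
  4+7+1 = 4 carry 1
  2+2+1 = 5
  7+3 = 2 carry 1
  2+6+1 = 1 carry 1
  0+6+1 = 7
  4+5 = 1 carry 1
  7+4+1 = 4 carry 1
  7+6+1 = 6 carry 1
  5+3+1 = 1 carry 1
  final carry 1

0o116417125433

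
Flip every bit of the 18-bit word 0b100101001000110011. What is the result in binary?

Invert each bit: 100101001000110011 → 011010110111001100.

0b011010110111001100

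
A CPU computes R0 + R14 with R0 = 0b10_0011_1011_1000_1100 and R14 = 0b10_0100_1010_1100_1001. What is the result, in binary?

0b1001000011001010101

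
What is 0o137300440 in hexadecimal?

0x17D8120

Each octal digit is 3 bits: 1=001 3=011 7=111 3=011 0=000 0=000 4=100 4=100 0=000.
Group the bits into nibbles: 0001 0111 1101 1000 0001 0010 0000 → 17D8120.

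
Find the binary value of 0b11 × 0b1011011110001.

Multiply each base-2 digit by 3, carrying:
  1×3 = 3 → write 1 carry 1
  0×3+1 = 1 → write 1
  0×3 = 0 → write 0
  0×3 = 0 → write 0
  1×3 = 3 → write 1 carry 1
  1×3+1 = 4 → write 0 carry 2
  1×3+2 = 5 → write 1 carry 2
  1×3+2 = 5 → write 1 carry 2
  0×3+2 = 2 → write 0 carry 1
  1×3+1 = 4 → write 0 carry 2
  1×3+2 = 5 → write 1 carry 2
  0×3+2 = 2 → write 0 carry 1
  1×3+1 = 4 → write 0 carry 2
  remaining carry: 10

0b100010011010011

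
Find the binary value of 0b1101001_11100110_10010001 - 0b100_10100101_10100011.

0b11001010100000011101110

Subtract column by column in base 2:
  1-1 → 0
  0-1 → 1 (borrow)
  0-0-1 → 1 (borrow)
  0-0-1 → 1 (borrow)
  1-0-1 → 0
  0-1 → 1 (borrow)
  0-0-1 → 1 (borrow)
  1-1-1 → 1 (borrow)
  0-1-1 → 0 (borrow)
  1-0-1 → 0
  1-1 → 0
  0-0 → 0
  0-0 → 0
  1-1 → 0
  1-0 → 1
  1-1 → 0
  1-0 → 1
  0-0 → 0
  0-1 → 1 (borrow)
  1-0-1 → 0
  0-0 → 0
  1-0 → 1
  1-0 → 1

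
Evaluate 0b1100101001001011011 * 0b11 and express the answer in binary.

0b100101111011100010001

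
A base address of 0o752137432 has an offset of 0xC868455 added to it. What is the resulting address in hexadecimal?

0o752137432 = 0x7A8BF1A in hexadecimal.
Add column by column in base 16, right to left:
  A+5 = F
  1+5 = 6
  F+4 = 3 carry 1
  B+8+1 = 4 carry 1
  8+6+1 = F
  A+8 = 2 carry 1
  7+C+1 = 4 carry 1
  final carry 1

0x142F436F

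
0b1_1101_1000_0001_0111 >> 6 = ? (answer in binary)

0b11101100000

Right shift by 6: drop the 6 least-significant bits.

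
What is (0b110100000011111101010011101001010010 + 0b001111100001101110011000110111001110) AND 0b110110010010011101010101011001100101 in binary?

0b10000000001001000100000000100000

Add column by column in base 2, right to left:
  0+0 = 0
  1+1 = 0 carry 1
  0+1+1 = 0 carry 1
  0+1+1 = 0 carry 1
  1+0+1 = 0 carry 1
  0+0+1 = 1
  1+1 = 0 carry 1
  0+1+1 = 0 carry 1
  0+1+1 = 0 carry 1
  1+0+1 = 0 carry 1
  0+1+1 = 0 carry 1
  1+1+1 = 1 carry 1
  1+0+1 = 0 carry 1
  1+0+1 = 0 carry 1
  0+0+1 = 1
  0+1 = 1
  1+1 = 0 carry 1
  0+0+1 = 1
  1+0 = 1
  0+1 = 1
  1+1 = 0 carry 1
  1+1+1 = 1 carry 1
  1+0+1 = 0 carry 1
  1+1+1 = 1 carry 1
  1+1+1 = 1 carry 1
  1+0+1 = 0 carry 1
  0+0+1 = 1
  0+0 = 0
  0+0 = 0
  0+1 = 1
  0+1 = 1
  0+1 = 1
  1+1 = 0 carry 1
  0+1+1 = 0 carry 1
  1+0+1 = 0 carry 1
  1+0+1 = 0 carry 1
  final carry 1
Sum = 0b1000011100101101011101100100000100000; now AND with 0b110110010010011101010101011001100101:
  1000011100101101011101100100000100000
& 0110110010010011101010101011001100101
= 0000010000000001001000100000000100000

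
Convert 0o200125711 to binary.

0b10000000001010101111001001

Each octal digit is 3 bits: 2=010 0=000 0=000 1=001 2=010 5=101 7=111 1=001 1=001.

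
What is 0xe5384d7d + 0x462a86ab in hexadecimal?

Add column by column in base 16, right to left:
  d+b = 8 carry 1
  7+a+1 = 2 carry 1
  d+6+1 = 4 carry 1
  4+8+1 = d
  8+a = 2 carry 1
  3+2+1 = 6
  5+6 = b
  e+4 = 2 carry 1
  final carry 1

0x12b62d428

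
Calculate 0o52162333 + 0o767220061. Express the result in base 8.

0o1041402414

Add column by column in base 8, right to left:
  3+1 = 4
  3+6 = 1 carry 1
  3+0+1 = 4
  2+0 = 2
  6+2 = 0 carry 1
  1+2+1 = 4
  2+7 = 1 carry 1
  5+6+1 = 4 carry 1
  0+7+1 = 0 carry 1
  final carry 1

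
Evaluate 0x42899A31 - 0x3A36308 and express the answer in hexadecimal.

0x3EE63729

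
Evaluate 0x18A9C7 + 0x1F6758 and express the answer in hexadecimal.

0x38111F

Add column by column in base 16, right to left:
  7+8 = F
  C+5 = 1 carry 1
  9+7+1 = 1 carry 1
  A+6+1 = 1 carry 1
  8+F+1 = 8 carry 1
  1+1+1 = 3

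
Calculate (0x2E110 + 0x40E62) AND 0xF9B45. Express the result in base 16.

0x68B40

Add column by column in base 16, right to left:
  0+2 = 2
  1+6 = 7
  1+E = F
  E+0 = E
  2+4 = 6
Sum = 0x6EF72; now AND with 0xF9B45:
  6&F=6, E&9=8, F&B=B, 7&4=4, 2&5=0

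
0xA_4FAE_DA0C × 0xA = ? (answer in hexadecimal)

Multiply each base-16 digit by 10, carrying:
  C×10 = 120 → write 8 carry 7
  0×10+7 = 7 → write 7
  A×10 = 100 → write 4 carry 6
  D×10+6 = 136 → write 8 carry 8
  E×10+8 = 148 → write 4 carry 9
  A×10+9 = 109 → write D carry 6
  F×10+6 = 156 → write C carry 9
  4×10+9 = 49 → write 1 carry 3
  A×10+3 = 103 → write 7 carry 6
  remaining carry: 6

0x671CD48478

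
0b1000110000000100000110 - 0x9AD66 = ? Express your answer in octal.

0o6251640

0b1000110000000100000110 = 0o10600406 in octal.
0x9AD66 = 0o2326546 in octal.
Subtract column by column in base 8:
  6-6 → 0
  0-4 → 4 (borrow)
  4-5-1 → 6 (borrow)
  0-6-1 → 1 (borrow)
  0-2-1 → 5 (borrow)
  6-3-1 → 2
  0-2 → 6 (borrow)
  1-0-1 → 0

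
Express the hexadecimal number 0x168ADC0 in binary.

0b1011010001010110111000000

Expand each hex digit to 4 bits: 1=0001 6=0110 8=1000 A=1010 D=1101 C=1100 0=0000.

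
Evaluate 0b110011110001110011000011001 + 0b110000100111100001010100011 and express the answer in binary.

Add column by column in base 2, right to left:
  1+1 = 0 carry 1
  0+1+1 = 0 carry 1
  0+0+1 = 1
  1+0 = 1
  1+0 = 1
  0+1 = 1
  0+0 = 0
  0+1 = 1
  0+0 = 0
  1+1 = 0 carry 1
  1+0+1 = 0 carry 1
  0+0+1 = 1
  0+0 = 0
  1+0 = 1
  1+1 = 0 carry 1
  1+1+1 = 1 carry 1
  0+1+1 = 0 carry 1
  0+1+1 = 0 carry 1
  0+0+1 = 1
  1+0 = 1
  1+1 = 0 carry 1
  1+0+1 = 0 carry 1
  1+0+1 = 0 carry 1
  0+0+1 = 1
  0+0 = 0
  1+1 = 0 carry 1
  1+1+1 = 1 carry 1
  final carry 1

0b1100100011001010100010111100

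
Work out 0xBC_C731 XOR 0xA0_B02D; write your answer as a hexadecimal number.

0x1C771C

XOR each hex digit independently (no carries):
  B^A=1, C^0=C, C^B=7, 7^0=7, 3^2=1, 1^D=C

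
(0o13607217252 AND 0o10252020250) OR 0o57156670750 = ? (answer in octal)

0o57356670750

0o13607217252 AND 0o10252020250 = 0o10202000250.
Then OR with 0o57156670750.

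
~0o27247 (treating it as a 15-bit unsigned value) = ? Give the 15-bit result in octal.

Each oct digit d becomes 7−d:
  2→5, 7→0, 2→5, 4→3, 7→0

0o50530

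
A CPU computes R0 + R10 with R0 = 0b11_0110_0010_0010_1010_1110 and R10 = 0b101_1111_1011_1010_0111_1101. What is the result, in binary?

0b100101011101110100101011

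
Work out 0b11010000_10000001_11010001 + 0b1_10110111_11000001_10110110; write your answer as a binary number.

Add column by column in base 2, right to left:
  1+0 = 1
  0+1 = 1
  0+1 = 1
  0+0 = 0
  1+1 = 0 carry 1
  0+1+1 = 0 carry 1
  1+0+1 = 0 carry 1
  1+1+1 = 1 carry 1
  1+1+1 = 1 carry 1
  0+0+1 = 1
  0+0 = 0
  0+0 = 0
  0+0 = 0
  0+0 = 0
  0+1 = 1
  1+1 = 0 carry 1
  0+1+1 = 0 carry 1
  0+1+1 = 0 carry 1
  0+1+1 = 0 carry 1
  0+0+1 = 1
  1+1 = 0 carry 1
  0+1+1 = 0 carry 1
  1+0+1 = 0 carry 1
  1+1+1 = 1 carry 1
  0+1+1 = 0 carry 1
  final carry 1

0b10100010000100001110000111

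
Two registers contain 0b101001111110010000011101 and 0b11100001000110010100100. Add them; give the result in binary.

0b1000110000111000011000001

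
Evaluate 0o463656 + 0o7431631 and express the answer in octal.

0o10115507

Add column by column in base 8, right to left:
  6+1 = 7
  5+3 = 0 carry 1
  6+6+1 = 5 carry 1
  3+1+1 = 5
  6+3 = 1 carry 1
  4+4+1 = 1 carry 1
  0+7+1 = 0 carry 1
  final carry 1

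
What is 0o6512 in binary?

0b110101001010

Each octal digit is 3 bits: 6=110 5=101 1=001 2=010.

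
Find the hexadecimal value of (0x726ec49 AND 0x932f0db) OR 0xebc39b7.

0x726ec49 AND 0x932f0db = 0x122e049.
Then OR with 0xebc39b7.

0xfbef9ff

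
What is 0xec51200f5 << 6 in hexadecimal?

6 bits is not a whole number of base-16 digits; in binary: 111011000101000100100000000011110101 << 6 = 111011000101000100100000000011110101000000.

0x3b144803d40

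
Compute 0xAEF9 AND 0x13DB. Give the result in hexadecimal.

AND each hex digit independently (no carries):
  A&1=0, E&3=2, F&D=D, 9&B=9

0x02D9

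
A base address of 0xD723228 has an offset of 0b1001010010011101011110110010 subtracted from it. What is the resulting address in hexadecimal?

0b1001010010011101011110110010 = 0x949D7B2 in hexadecimal.
Subtract column by column in base 16:
  8-2 → 6
  2-B → 7 (borrow)
  2-7-1 → A (borrow)
  3-D-1 → 5 (borrow)
  2-9-1 → 8 (borrow)
  7-4-1 → 2
  D-9 → 4

0x4285A76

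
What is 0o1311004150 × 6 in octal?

0o10266031160

Multiply each base-8 digit by 6, carrying:
  0×6 = 0 → write 0
  5×6 = 30 → write 6 carry 3
  1×6+3 = 9 → write 1 carry 1
  4×6+1 = 25 → write 1 carry 3
  0×6+3 = 3 → write 3
  0×6 = 0 → write 0
  1×6 = 6 → write 6
  1×6 = 6 → write 6
  3×6 = 18 → write 2 carry 2
  1×6+2 = 8 → write 0 carry 1
  remaining carry: 1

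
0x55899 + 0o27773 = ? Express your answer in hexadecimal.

0x58894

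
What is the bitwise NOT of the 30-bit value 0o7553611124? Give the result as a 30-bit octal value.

Each oct digit d becomes 7−d:
  7→0, 5→2, 5→2, 3→4, 6→1, 1→6, 1→6, 1→6, 2→5, 4→3

0o0224166653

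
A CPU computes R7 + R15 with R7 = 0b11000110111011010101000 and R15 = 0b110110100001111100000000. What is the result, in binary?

0b1001111011001010110101000

Add column by column in base 2, right to left:
  0+0 = 0
  0+0 = 0
  0+0 = 0
  1+0 = 1
  0+0 = 0
  1+0 = 1
  0+0 = 0
  1+0 = 1
  0+1 = 1
  1+1 = 0 carry 1
  1+1+1 = 1 carry 1
  0+1+1 = 0 carry 1
  1+1+1 = 1 carry 1
  1+0+1 = 0 carry 1
  1+0+1 = 0 carry 1
  0+0+1 = 1
  1+0 = 1
  1+1 = 0 carry 1
  0+0+1 = 1
  0+1 = 1
  0+1 = 1
  1+0 = 1
  1+1 = 0 carry 1
  0+1+1 = 0 carry 1
  final carry 1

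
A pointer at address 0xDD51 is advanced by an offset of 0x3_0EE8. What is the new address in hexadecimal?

0x3EC39

Add column by column in base 16, right to left:
  1+8 = 9
  5+E = 3 carry 1
  D+E+1 = C carry 1
  D+0+1 = E
  0+3 = 3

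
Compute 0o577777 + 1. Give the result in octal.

0o600000

The trailing 5 digits are 7 (max in base 8), so adding 1 cascades: they roll to 0 and the next digit up increments.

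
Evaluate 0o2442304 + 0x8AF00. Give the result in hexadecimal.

0o2442304 = 0xA44C4 in hexadecimal.
Add column by column in base 16, right to left:
  4+0 = 4
  C+0 = C
  4+F = 3 carry 1
  4+A+1 = F
  A+8 = 2 carry 1
  final carry 1

0x12F3C4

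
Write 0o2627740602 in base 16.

0x165FC182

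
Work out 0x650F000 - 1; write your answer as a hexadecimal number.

The trailing 3 digits are 0, so subtracting 1 borrows through: they become F and the next digit up decrements.

0x650EFFF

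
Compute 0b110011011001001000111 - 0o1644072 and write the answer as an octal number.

0o4465015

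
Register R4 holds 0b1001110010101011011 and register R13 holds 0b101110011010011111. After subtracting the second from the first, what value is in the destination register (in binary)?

Subtract column by column in base 2:
  1-1 → 0
  1-1 → 0
  0-1 → 1 (borrow)
  1-1-1 → 1 (borrow)
  1-1-1 → 1 (borrow)
  0-0-1 → 1 (borrow)
  1-0-1 → 0
  0-1 → 1 (borrow)
  1-0-1 → 0
  0-1 → 1 (borrow)
  1-1-1 → 1 (borrow)
  0-0-1 → 1 (borrow)
  0-0-1 → 1 (borrow)
  1-1-1 → 1 (borrow)
  1-1-1 → 1 (borrow)
  1-1-1 → 1 (borrow)
  0-0-1 → 1 (borrow)
  0-1-1 → 0 (borrow)
  1-0-1 → 0

0b11111111010111100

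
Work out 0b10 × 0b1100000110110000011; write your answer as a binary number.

Multiply each base-2 digit by 2, carrying:
  1×2 = 2 → write 0 carry 1
  1×2+1 = 3 → write 1 carry 1
  0×2+1 = 1 → write 1
  0×2 = 0 → write 0
  0×2 = 0 → write 0
  0×2 = 0 → write 0
  0×2 = 0 → write 0
  1×2 = 2 → write 0 carry 1
  1×2+1 = 3 → write 1 carry 1
  0×2+1 = 1 → write 1
  1×2 = 2 → write 0 carry 1
  1×2+1 = 3 → write 1 carry 1
  0×2+1 = 1 → write 1
  0×2 = 0 → write 0
  0×2 = 0 → write 0
  0×2 = 0 → write 0
  0×2 = 0 → write 0
  1×2 = 2 → write 0 carry 1
  1×2+1 = 3 → write 1 carry 1
  remaining carry: 1

0b11000001101100000110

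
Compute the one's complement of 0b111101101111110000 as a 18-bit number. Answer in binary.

0b000010010000001111

Invert each bit: 111101101111110000 → 000010010000001111.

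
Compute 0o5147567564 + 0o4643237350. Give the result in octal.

Add column by column in base 8, right to left:
  4+0 = 4
  6+5 = 3 carry 1
  5+3+1 = 1 carry 1
  7+7+1 = 7 carry 1
  6+3+1 = 2 carry 1
  5+2+1 = 0 carry 1
  7+3+1 = 3 carry 1
  4+4+1 = 1 carry 1
  1+6+1 = 0 carry 1
  5+4+1 = 2 carry 1
  final carry 1

0o12013027134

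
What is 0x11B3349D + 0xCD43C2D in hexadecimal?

0x1E8770CA

Add column by column in base 16, right to left:
  D+D = A carry 1
  9+2+1 = C
  4+C = 0 carry 1
  3+3+1 = 7
  3+4 = 7
  B+D = 8 carry 1
  1+C+1 = E
  1+0 = 1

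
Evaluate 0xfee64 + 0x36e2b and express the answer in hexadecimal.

Add column by column in base 16, right to left:
  4+b = f
  6+2 = 8
  e+e = c carry 1
  e+6+1 = 5 carry 1
  f+3+1 = 3 carry 1
  final carry 1

0x135c8f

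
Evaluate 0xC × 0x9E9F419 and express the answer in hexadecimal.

Multiply each base-16 digit by 12, carrying:
  9×12 = 108 → write C carry 6
  1×12+6 = 18 → write 2 carry 1
  4×12+1 = 49 → write 1 carry 3
  F×12+3 = 183 → write 7 carry 11
  9×12+11 = 119 → write 7 carry 7
  E×12+7 = 175 → write F carry 10
  9×12+10 = 118 → write 6 carry 7
  remaining carry: 7

0x76F7712C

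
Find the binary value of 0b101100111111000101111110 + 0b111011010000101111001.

0b110100011001001011110111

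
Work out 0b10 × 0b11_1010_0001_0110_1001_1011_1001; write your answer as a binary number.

0b111010000101101001101110010

Multiply each base-2 digit by 2, carrying:
  1×2 = 2 → write 0 carry 1
  0×2+1 = 1 → write 1
  0×2 = 0 → write 0
  1×2 = 2 → write 0 carry 1
  1×2+1 = 3 → write 1 carry 1
  1×2+1 = 3 → write 1 carry 1
  0×2+1 = 1 → write 1
  1×2 = 2 → write 0 carry 1
  1×2+1 = 3 → write 1 carry 1
  0×2+1 = 1 → write 1
  0×2 = 0 → write 0
  1×2 = 2 → write 0 carry 1
  0×2+1 = 1 → write 1
  1×2 = 2 → write 0 carry 1
  1×2+1 = 3 → write 1 carry 1
  0×2+1 = 1 → write 1
  1×2 = 2 → write 0 carry 1
  0×2+1 = 1 → write 1
  0×2 = 0 → write 0
  0×2 = 0 → write 0
  0×2 = 0 → write 0
  1×2 = 2 → write 0 carry 1
  0×2+1 = 1 → write 1
  1×2 = 2 → write 0 carry 1
  1×2+1 = 3 → write 1 carry 1
  1×2+1 = 3 → write 1 carry 1
  remaining carry: 1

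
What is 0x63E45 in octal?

Expand each hex digit to 4 bits: 6=0110 3=0011 E=1110 4=0100 5=0101.
Group the bits in threes: 001 100 011 111 001 000 101 → 1437105.

0o1437105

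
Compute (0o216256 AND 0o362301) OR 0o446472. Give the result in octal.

0o646672

0o216256 AND 0o362301 = 0o202200.
Then OR with 0o446472.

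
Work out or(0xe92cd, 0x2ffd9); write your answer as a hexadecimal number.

OR each hex digit independently (no carries):
  e|2=e, 9|f=f, 2|f=f, c|d=d, d|9=d

0xeffdd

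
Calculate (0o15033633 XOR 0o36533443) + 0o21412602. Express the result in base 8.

First 0o15033633 XOR 0o36533443 = 0o23500270.
Add column by column in base 8, right to left:
  0+2 = 2
  7+0 = 7
  2+6 = 0 carry 1
  0+2+1 = 3
  0+1 = 1
  5+4 = 1 carry 1
  3+1+1 = 5
  2+2 = 4

0o45113072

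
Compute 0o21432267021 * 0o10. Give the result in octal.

0o214322670210

Multiply each base-8 digit by 8, carrying:
  1×8 = 8 → write 0 carry 1
  2×8+1 = 17 → write 1 carry 2
  0×8+2 = 2 → write 2
  7×8 = 56 → write 0 carry 7
  6×8+7 = 55 → write 7 carry 6
  2×8+6 = 22 → write 6 carry 2
  2×8+2 = 18 → write 2 carry 2
  3×8+2 = 26 → write 2 carry 3
  4×8+3 = 35 → write 3 carry 4
  1×8+4 = 12 → write 4 carry 1
  2×8+1 = 17 → write 1 carry 2
  remaining carry: 2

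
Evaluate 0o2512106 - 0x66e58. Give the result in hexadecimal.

0o2512106 = 0xa9446 in hexadecimal.
Subtract column by column in base 16:
  6-8 → e (borrow)
  4-5-1 → e (borrow)
  4-e-1 → 5 (borrow)
  9-6-1 → 2
  a-6 → 4

0x425ee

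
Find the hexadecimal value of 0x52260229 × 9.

0x2E3561371

Multiply each base-16 digit by 9, carrying:
  9×9 = 81 → write 1 carry 5
  2×9+5 = 23 → write 7 carry 1
  2×9+1 = 19 → write 3 carry 1
  0×9+1 = 1 → write 1
  6×9 = 54 → write 6 carry 3
  2×9+3 = 21 → write 5 carry 1
  2×9+1 = 19 → write 3 carry 1
  5×9+1 = 46 → write E carry 2
  remaining carry: 2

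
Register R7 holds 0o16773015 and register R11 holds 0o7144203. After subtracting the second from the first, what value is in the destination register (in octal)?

Subtract column by column in base 8:
  5-3 → 2
  1-0 → 1
  0-2 → 6 (borrow)
  3-4-1 → 6 (borrow)
  7-4-1 → 2
  7-1 → 6
  6-7 → 7 (borrow)
  1-0-1 → 0

0o7626612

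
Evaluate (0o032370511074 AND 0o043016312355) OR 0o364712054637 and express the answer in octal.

0o366712154677

0o032370511074 AND 0o043016312355 = 0o002010110054.
Then OR with 0o364712054637.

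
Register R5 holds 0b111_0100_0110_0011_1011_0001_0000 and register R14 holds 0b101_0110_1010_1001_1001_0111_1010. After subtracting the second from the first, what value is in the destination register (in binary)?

Subtract column by column in base 2:
  0-0 → 0
  0-1 → 1 (borrow)
  0-0-1 → 1 (borrow)
  0-1-1 → 0 (borrow)
  1-1-1 → 1 (borrow)
  0-1-1 → 0 (borrow)
  0-1-1 → 0 (borrow)
  0-0-1 → 1 (borrow)
  1-1-1 → 1 (borrow)
  1-0-1 → 0
  0-0 → 0
  1-1 → 0
  1-1 → 0
  1-0 → 1
  0-0 → 0
  0-1 → 1 (borrow)
  0-0-1 → 1 (borrow)
  1-1-1 → 1 (borrow)
  1-0-1 → 0
  0-1 → 1 (borrow)
  0-0-1 → 1 (borrow)
  0-1-1 → 0 (borrow)
  1-1-1 → 1 (borrow)
  0-0-1 → 1 (borrow)
  1-1-1 → 1 (borrow)
  1-0-1 → 0
  1-1 → 0

0b1110110111010000110010110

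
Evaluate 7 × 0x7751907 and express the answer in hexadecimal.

0x3433af31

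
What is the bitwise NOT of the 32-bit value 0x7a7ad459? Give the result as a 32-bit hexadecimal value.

Each hex digit d becomes f−d:
  7→8, a→5, 7→8, a→5, d→2, 4→b, 5→a, 9→6

0x85852ba6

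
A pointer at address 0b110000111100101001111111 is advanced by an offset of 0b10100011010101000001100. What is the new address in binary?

Add column by column in base 2, right to left:
  1+0 = 1
  1+0 = 1
  1+1 = 0 carry 1
  1+1+1 = 1 carry 1
  1+0+1 = 0 carry 1
  1+0+1 = 0 carry 1
  1+0+1 = 0 carry 1
  0+0+1 = 1
  0+0 = 0
  1+1 = 0 carry 1
  0+0+1 = 1
  1+1 = 0 carry 1
  0+0+1 = 1
  0+1 = 1
  1+0 = 1
  1+1 = 0 carry 1
  1+1+1 = 1 carry 1
  1+0+1 = 0 carry 1
  0+0+1 = 1
  0+0 = 0
  0+1 = 1
  0+0 = 0
  1+1 = 0 carry 1
  1+0+1 = 0 carry 1
  final carry 1

0b1000101010111010010001011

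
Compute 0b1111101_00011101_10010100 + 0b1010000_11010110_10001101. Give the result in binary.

Add column by column in base 2, right to left:
  0+1 = 1
  0+0 = 0
  1+1 = 0 carry 1
  0+1+1 = 0 carry 1
  1+0+1 = 0 carry 1
  0+0+1 = 1
  0+0 = 0
  1+1 = 0 carry 1
  1+0+1 = 0 carry 1
  0+1+1 = 0 carry 1
  1+1+1 = 1 carry 1
  1+0+1 = 0 carry 1
  1+1+1 = 1 carry 1
  0+0+1 = 1
  0+1 = 1
  0+1 = 1
  1+0 = 1
  0+0 = 0
  1+0 = 1
  1+0 = 1
  1+1 = 0 carry 1
  1+0+1 = 0 carry 1
  1+1+1 = 1 carry 1
  final carry 1

0b110011011111010000100001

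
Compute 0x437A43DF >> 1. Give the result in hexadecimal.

1 bits is not a whole number of base-16 digits; in binary: 1000011011110100100001111011111 >> 1 = 100001101111010010000111101111.

0x21BD21EF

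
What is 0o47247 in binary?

Each octal digit is 3 bits: 4=100 7=111 2=010 4=100 7=111.

0b100111010100111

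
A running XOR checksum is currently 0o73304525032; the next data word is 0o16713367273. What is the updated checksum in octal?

XOR each oct digit independently (no carries):
  7^1=6, 3^6=5, 3^7=4, 0^1=1, 4^3=7, 5^3=6, 2^6=4, 5^7=2, 0^2=2, 3^7=4, 2^3=1

0o65417642241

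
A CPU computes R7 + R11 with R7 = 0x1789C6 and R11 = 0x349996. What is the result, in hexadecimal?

Add column by column in base 16, right to left:
  6+6 = C
  C+9 = 5 carry 1
  9+9+1 = 3 carry 1
  8+9+1 = 2 carry 1
  7+4+1 = C
  1+3 = 4

0x4C235C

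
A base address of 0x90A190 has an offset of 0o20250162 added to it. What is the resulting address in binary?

0x90A190 = 0b100100001010000110010000 in binary.
0o20250162 = 0b10000010101000001110010 in binary.
Add column by column in base 2, right to left:
  0+0 = 0
  0+1 = 1
  0+0 = 0
  0+0 = 0
  1+1 = 0 carry 1
  0+1+1 = 0 carry 1
  0+1+1 = 0 carry 1
  1+0+1 = 0 carry 1
  1+0+1 = 0 carry 1
  0+0+1 = 1
  0+0 = 0
  0+0 = 0
  0+1 = 1
  1+0 = 1
  0+1 = 1
  1+0 = 1
  0+1 = 1
  0+0 = 0
  0+0 = 0
  0+0 = 0
  1+0 = 1
  0+0 = 0
  0+1 = 1
  1+0 = 1

0b110100011111001000000010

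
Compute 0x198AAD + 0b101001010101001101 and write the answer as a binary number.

0b111000001111111111010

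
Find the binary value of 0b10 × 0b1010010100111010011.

0b10100101001110100110

Multiply each base-2 digit by 2, carrying:
  1×2 = 2 → write 0 carry 1
  1×2+1 = 3 → write 1 carry 1
  0×2+1 = 1 → write 1
  0×2 = 0 → write 0
  1×2 = 2 → write 0 carry 1
  0×2+1 = 1 → write 1
  1×2 = 2 → write 0 carry 1
  1×2+1 = 3 → write 1 carry 1
  1×2+1 = 3 → write 1 carry 1
  0×2+1 = 1 → write 1
  0×2 = 0 → write 0
  1×2 = 2 → write 0 carry 1
  0×2+1 = 1 → write 1
  1×2 = 2 → write 0 carry 1
  0×2+1 = 1 → write 1
  0×2 = 0 → write 0
  1×2 = 2 → write 0 carry 1
  0×2+1 = 1 → write 1
  1×2 = 2 → write 0 carry 1
  remaining carry: 1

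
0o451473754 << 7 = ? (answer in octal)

7 bits is not a whole number of base-8 digits; in binary: 100101001100111011111101100 << 7 = 1001010011001110111111011000000000.

0o112316773000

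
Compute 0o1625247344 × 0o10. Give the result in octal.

Multiply each base-8 digit by 8, carrying:
  4×8 = 32 → write 0 carry 4
  4×8+4 = 36 → write 4 carry 4
  3×8+4 = 28 → write 4 carry 3
  7×8+3 = 59 → write 3 carry 7
  4×8+7 = 39 → write 7 carry 4
  2×8+4 = 20 → write 4 carry 2
  5×8+2 = 42 → write 2 carry 5
  2×8+5 = 21 → write 5 carry 2
  6×8+2 = 50 → write 2 carry 6
  1×8+6 = 14 → write 6 carry 1
  remaining carry: 1

0o16252473440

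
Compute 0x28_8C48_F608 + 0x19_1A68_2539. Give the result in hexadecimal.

Add column by column in base 16, right to left:
  8+9 = 1 carry 1
  0+3+1 = 4
  6+5 = B
  F+2 = 1 carry 1
  8+8+1 = 1 carry 1
  4+6+1 = B
  C+A = 6 carry 1
  8+1+1 = A
  8+9 = 1 carry 1
  2+1+1 = 4

0x41A6B11B41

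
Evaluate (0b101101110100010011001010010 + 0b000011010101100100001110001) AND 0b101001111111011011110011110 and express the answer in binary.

Add column by column in base 2, right to left:
  0+1 = 1
  1+0 = 1
  0+0 = 0
  0+0 = 0
  1+1 = 0 carry 1
  0+1+1 = 0 carry 1
  1+1+1 = 1 carry 1
  0+0+1 = 1
  0+0 = 0
  1+0 = 1
  1+0 = 1
  0+1 = 1
  0+0 = 0
  1+0 = 1
  0+1 = 1
  0+1 = 1
  0+0 = 0
  1+1 = 0 carry 1
  0+0+1 = 1
  1+1 = 0 carry 1
  1+0+1 = 0 carry 1
  1+1+1 = 1 carry 1
  0+1+1 = 0 carry 1
  1+0+1 = 0 carry 1
  1+0+1 = 0 carry 1
  0+0+1 = 1
  1+0 = 1
Sum = 0b110001001001110111011000011; now AND with 0b101001111111011011110011110:
  110001001001110111011000011
& 101001111111011011110011110
= 100001001001010011010000010

0b100001001001010011010000010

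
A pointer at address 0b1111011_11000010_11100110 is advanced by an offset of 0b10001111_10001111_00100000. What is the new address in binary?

Add column by column in base 2, right to left:
  0+0 = 0
  1+0 = 1
  1+0 = 1
  0+0 = 0
  0+0 = 0
  1+1 = 0 carry 1
  1+0+1 = 0 carry 1
  1+0+1 = 0 carry 1
  0+1+1 = 0 carry 1
  1+1+1 = 1 carry 1
  0+1+1 = 0 carry 1
  0+1+1 = 0 carry 1
  0+0+1 = 1
  0+0 = 0
  1+0 = 1
  1+1 = 0 carry 1
  1+1+1 = 1 carry 1
  1+1+1 = 1 carry 1
  0+1+1 = 0 carry 1
  1+1+1 = 1 carry 1
  1+0+1 = 0 carry 1
  1+0+1 = 0 carry 1
  1+0+1 = 0 carry 1
  0+1+1 = 0 carry 1
  final carry 1

0b1000010110101001000000110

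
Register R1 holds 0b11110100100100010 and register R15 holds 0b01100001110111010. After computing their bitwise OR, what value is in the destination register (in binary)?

0b11110101110111010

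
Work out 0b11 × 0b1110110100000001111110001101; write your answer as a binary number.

Multiply each base-2 digit by 3, carrying:
  1×3 = 3 → write 1 carry 1
  0×3+1 = 1 → write 1
  1×3 = 3 → write 1 carry 1
  1×3+1 = 4 → write 0 carry 2
  0×3+2 = 2 → write 0 carry 1
  0×3+1 = 1 → write 1
  0×3 = 0 → write 0
  1×3 = 3 → write 1 carry 1
  1×3+1 = 4 → write 0 carry 2
  1×3+2 = 5 → write 1 carry 2
  1×3+2 = 5 → write 1 carry 2
  1×3+2 = 5 → write 1 carry 2
  1×3+2 = 5 → write 1 carry 2
  0×3+2 = 2 → write 0 carry 1
  0×3+1 = 1 → write 1
  0×3 = 0 → write 0
  0×3 = 0 → write 0
  0×3 = 0 → write 0
  0×3 = 0 → write 0
  0×3 = 0 → write 0
  1×3 = 3 → write 1 carry 1
  0×3+1 = 1 → write 1
  1×3 = 3 → write 1 carry 1
  1×3+1 = 4 → write 0 carry 2
  0×3+2 = 2 → write 0 carry 1
  1×3+1 = 4 → write 0 carry 2
  1×3+2 = 5 → write 1 carry 2
  1×3+2 = 5 → write 1 carry 2
  remaining carry: 10

0b101100011100000101111010100111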